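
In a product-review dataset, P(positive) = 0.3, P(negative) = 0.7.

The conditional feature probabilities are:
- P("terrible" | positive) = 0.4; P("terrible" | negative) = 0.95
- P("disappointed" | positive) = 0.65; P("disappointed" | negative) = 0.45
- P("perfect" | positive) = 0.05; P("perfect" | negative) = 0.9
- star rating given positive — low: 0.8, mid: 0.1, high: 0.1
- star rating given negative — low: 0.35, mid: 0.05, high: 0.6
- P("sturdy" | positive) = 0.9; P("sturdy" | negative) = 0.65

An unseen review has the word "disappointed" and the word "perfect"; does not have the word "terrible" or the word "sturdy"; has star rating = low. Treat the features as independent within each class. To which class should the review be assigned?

positive: 0.3 × (1−0.4) × 0.65 × 0.05 × 0.8 × (1−0.9) = 0.000468
negative: 0.7 × (1−0.95) × 0.45 × 0.9 × 0.35 × (1−0.65) = 0.0017364375
Highest score → negative.

negative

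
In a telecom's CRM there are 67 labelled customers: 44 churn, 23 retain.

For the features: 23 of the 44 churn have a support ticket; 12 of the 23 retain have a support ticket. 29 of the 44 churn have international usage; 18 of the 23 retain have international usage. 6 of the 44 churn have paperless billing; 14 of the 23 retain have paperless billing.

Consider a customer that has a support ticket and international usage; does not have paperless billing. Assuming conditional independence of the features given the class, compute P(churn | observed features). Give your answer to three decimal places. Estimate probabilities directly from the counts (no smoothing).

churn: (44/67) × (23/44) × (29/44) × (38/44) ≈ 0.195402
retain: (23/67) × (12/23) × (18/23) × (9/23) ≈ 0.0548486
P(churn | x) = 0.195402 / 0.2502506 ≈ 0.781

0.781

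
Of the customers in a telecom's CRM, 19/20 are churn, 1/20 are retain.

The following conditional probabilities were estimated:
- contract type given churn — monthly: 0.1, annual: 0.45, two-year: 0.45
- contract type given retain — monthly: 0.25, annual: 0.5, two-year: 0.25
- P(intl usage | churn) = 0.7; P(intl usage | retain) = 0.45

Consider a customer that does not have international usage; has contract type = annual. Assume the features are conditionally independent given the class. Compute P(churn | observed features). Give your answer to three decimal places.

churn: 0.95 × 0.45 × (1−0.7) = 0.12825
retain: 0.05 × 0.5 × (1−0.45) = 0.01375
P(churn | x) = 0.12825 / 0.142 ≈ 0.903

0.903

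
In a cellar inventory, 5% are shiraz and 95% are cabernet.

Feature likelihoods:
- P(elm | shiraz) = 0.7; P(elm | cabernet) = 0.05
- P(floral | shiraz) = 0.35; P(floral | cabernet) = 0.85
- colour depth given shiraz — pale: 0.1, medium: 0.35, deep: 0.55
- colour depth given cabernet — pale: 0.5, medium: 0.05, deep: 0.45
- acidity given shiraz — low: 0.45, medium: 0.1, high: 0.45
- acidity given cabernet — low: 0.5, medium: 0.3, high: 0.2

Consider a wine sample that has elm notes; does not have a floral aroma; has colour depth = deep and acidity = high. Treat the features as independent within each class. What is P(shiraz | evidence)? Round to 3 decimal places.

shiraz: 0.05 × 0.7 × (1−0.35) × 0.55 × 0.45 = 0.005630625
cabernet: 0.95 × 0.05 × (1−0.85) × 0.45 × 0.2 = 0.00064125
P(shiraz | x) = 0.005630625 / 0.006271875 ≈ 0.898

0.898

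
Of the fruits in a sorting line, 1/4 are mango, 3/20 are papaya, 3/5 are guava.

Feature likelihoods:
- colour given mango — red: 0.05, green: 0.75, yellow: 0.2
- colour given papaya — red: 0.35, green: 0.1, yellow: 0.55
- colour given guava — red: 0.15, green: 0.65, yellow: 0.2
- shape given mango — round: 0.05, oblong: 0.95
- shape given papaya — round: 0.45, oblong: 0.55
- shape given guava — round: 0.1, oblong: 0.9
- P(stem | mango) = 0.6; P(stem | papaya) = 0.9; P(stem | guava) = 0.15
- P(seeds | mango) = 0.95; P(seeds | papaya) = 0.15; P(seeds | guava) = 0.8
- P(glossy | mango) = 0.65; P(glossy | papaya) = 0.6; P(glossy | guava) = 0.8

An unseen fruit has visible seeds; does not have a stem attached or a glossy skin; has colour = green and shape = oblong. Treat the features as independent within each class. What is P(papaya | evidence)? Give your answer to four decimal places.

mango: 0.25 × 0.75 × 0.95 × (1−0.6) × 0.95 × (1−0.65) = 0.023690625
papaya: 0.15 × 0.1 × 0.55 × (1−0.9) × 0.15 × (1−0.6) = 0.0000495
guava: 0.6 × 0.65 × 0.9 × (1−0.15) × 0.8 × (1−0.8) = 0.047736
P(papaya | x) = 0.0000495 / 0.071476125 ≈ 0.0007

0.0007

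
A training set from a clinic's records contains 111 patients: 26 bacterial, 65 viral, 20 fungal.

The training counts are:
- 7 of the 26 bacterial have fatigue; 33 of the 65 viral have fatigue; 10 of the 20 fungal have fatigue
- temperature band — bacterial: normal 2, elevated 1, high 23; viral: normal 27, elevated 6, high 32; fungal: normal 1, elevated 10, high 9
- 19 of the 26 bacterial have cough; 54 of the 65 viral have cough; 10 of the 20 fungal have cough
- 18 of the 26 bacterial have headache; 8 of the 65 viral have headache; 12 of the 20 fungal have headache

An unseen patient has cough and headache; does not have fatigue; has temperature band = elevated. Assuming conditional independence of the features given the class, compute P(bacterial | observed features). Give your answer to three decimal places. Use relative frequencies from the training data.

0.170

bacterial: (26/111) × (19/26) × (1/26) × (19/26) × (18/26) ≈ 0.00333071
viral: (65/111) × (32/65) × (6/65) × (54/65) × (8/65) ≈ 0.00272096
fungal: (20/111) × (10/20) × (10/20) × (10/20) × (12/20) ≈ 0.0135135
P(bacterial | x) = 0.00333071 / 0.01956517 ≈ 0.170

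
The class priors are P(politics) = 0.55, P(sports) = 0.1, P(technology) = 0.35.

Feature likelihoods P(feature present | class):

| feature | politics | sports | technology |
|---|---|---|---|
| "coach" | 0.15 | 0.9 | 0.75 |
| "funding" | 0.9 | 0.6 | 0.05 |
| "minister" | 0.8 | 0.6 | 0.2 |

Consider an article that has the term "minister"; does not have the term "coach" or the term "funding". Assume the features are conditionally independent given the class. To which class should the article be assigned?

politics

politics: 0.55 × (1−0.15) × (1−0.9) × 0.8 = 0.0374
sports: 0.1 × (1−0.9) × (1−0.6) × 0.6 = 0.0024
technology: 0.35 × (1−0.75) × (1−0.05) × 0.2 = 0.016625
Highest score → politics.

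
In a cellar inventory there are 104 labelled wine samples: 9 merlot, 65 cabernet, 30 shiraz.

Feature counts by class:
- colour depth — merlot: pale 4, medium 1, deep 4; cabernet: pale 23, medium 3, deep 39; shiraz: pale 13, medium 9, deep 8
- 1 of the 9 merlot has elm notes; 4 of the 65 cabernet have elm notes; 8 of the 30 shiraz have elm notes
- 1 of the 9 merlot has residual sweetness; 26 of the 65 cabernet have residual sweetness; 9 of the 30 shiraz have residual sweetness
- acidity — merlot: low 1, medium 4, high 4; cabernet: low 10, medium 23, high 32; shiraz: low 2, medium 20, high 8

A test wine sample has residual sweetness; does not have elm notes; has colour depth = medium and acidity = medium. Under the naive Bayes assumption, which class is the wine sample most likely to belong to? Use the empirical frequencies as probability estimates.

merlot: (9/104) × (1/9) × (8/9) × (1/9) × (4/9) ≈ 0.000422074
cabernet: (65/104) × (3/65) × (61/65) × (26/65) × (23/65) ≈ 0.00383159
shiraz: (30/104) × (9/30) × (22/30) × (9/30) × (20/30) ≈ 0.0126923
Highest score → shiraz.

shiraz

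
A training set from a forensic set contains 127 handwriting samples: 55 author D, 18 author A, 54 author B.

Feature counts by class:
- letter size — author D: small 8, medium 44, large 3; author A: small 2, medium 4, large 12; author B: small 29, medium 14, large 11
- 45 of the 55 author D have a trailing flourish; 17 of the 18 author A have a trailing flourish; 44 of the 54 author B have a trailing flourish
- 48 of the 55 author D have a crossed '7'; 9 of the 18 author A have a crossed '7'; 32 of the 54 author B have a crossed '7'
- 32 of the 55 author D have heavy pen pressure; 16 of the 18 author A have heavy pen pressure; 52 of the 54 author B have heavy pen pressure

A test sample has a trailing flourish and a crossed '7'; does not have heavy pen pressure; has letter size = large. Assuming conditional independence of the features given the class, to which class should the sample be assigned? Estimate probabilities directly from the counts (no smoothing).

author D: (55/127) × (3/55) × (45/55) × (48/55) × (23/55) ≈ 0.0070536
author A: (18/127) × (12/18) × (17/18) × (9/18) × (2/18) ≈ 0.00495771
author B: (54/127) × (11/54) × (44/54) × (32/54) × (2/54) ≈ 0.00154896
Highest score → author D.

author D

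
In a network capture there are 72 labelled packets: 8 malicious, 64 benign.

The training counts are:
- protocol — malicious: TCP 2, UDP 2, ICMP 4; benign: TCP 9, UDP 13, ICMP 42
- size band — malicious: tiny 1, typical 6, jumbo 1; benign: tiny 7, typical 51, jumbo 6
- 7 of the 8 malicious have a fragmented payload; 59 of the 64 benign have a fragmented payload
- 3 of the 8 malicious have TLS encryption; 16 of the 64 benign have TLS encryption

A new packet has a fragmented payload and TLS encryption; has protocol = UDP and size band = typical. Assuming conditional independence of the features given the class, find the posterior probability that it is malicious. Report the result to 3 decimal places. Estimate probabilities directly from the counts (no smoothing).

malicious: (8/72) × (2/8) × (6/8) × (7/8) × (3/8) = 0.0068359375
benign: (64/72) × (13/64) × (51/64) × (59/64) × (16/64) ≈ 0.0331599
P(malicious | x) = 0.0068359375 / 0.0399958375 ≈ 0.171

0.171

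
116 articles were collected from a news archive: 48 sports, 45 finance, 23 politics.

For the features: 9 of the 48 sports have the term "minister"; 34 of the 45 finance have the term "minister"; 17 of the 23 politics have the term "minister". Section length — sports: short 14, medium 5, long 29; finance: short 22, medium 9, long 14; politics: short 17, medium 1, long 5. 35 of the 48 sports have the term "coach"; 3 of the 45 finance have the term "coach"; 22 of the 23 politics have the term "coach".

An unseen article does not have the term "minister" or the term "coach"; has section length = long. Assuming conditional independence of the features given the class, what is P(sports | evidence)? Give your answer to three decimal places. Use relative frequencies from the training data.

sports: (48/116) × (39/48) × (29/48) × (13/48) ≈ 0.055013
finance: (45/116) × (11/45) × (14/45) × (42/45) ≈ 0.0275351
politics: (23/116) × (6/23) × (5/23) × (1/23) ≈ 0.000488886
P(sports | x) = 0.055013 / 0.083036986 ≈ 0.663

0.663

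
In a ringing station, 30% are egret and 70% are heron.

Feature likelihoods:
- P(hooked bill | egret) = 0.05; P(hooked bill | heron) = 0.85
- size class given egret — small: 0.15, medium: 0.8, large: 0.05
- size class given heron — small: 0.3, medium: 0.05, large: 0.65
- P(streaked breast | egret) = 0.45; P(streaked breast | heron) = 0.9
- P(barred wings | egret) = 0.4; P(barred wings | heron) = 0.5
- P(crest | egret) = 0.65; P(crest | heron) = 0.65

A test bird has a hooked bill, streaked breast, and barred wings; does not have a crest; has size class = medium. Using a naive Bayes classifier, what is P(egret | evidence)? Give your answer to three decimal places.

0.139

egret: 0.3 × 0.05 × 0.8 × 0.45 × 0.4 × (1−0.65) = 0.000756
heron: 0.7 × 0.85 × 0.05 × 0.9 × 0.5 × (1−0.65) = 0.004685625
P(egret | x) = 0.000756 / 0.005441625 ≈ 0.139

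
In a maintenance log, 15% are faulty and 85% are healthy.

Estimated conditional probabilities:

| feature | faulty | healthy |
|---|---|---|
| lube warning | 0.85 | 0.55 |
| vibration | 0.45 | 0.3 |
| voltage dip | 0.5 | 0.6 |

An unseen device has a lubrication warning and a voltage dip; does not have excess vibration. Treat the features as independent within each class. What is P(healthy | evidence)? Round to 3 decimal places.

0.848

faulty: 0.15 × 0.85 × (1−0.45) × 0.5 = 0.0350625
healthy: 0.85 × 0.55 × (1−0.3) × 0.6 = 0.19635
P(healthy | x) = 0.19635 / 0.2314125 ≈ 0.848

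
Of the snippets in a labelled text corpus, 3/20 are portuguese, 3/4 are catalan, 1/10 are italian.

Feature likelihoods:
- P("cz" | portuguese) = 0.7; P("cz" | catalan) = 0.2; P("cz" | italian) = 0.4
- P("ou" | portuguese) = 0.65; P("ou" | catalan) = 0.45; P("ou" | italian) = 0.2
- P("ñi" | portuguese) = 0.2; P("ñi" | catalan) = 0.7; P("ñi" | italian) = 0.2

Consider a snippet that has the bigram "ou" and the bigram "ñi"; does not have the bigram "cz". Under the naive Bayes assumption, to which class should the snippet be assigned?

portuguese: 0.15 × (1−0.7) × 0.65 × 0.2 = 0.00585
catalan: 0.75 × (1−0.2) × 0.45 × 0.7 = 0.189
italian: 0.1 × (1−0.4) × 0.2 × 0.2 = 0.0024
Highest score → catalan.

catalan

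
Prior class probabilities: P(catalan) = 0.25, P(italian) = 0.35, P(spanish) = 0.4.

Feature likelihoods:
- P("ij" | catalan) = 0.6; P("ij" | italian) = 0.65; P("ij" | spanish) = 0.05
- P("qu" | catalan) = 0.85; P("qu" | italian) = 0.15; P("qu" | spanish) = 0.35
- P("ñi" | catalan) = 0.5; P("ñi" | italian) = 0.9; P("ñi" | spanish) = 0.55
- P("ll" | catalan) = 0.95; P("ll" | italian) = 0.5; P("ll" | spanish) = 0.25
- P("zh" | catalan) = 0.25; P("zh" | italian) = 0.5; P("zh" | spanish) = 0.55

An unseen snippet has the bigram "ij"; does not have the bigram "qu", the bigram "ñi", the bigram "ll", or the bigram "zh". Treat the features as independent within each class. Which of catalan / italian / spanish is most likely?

catalan: 0.25 × 0.6 × (1−0.85) × (1−0.5) × (1−0.95) × (1−0.25) = 0.000421875
italian: 0.35 × 0.65 × (1−0.15) × (1−0.9) × (1−0.5) × (1−0.5) = 0.004834375
spanish: 0.4 × 0.05 × (1−0.35) × (1−0.55) × (1−0.25) × (1−0.55) = 0.001974375
Highest score → italian.

italian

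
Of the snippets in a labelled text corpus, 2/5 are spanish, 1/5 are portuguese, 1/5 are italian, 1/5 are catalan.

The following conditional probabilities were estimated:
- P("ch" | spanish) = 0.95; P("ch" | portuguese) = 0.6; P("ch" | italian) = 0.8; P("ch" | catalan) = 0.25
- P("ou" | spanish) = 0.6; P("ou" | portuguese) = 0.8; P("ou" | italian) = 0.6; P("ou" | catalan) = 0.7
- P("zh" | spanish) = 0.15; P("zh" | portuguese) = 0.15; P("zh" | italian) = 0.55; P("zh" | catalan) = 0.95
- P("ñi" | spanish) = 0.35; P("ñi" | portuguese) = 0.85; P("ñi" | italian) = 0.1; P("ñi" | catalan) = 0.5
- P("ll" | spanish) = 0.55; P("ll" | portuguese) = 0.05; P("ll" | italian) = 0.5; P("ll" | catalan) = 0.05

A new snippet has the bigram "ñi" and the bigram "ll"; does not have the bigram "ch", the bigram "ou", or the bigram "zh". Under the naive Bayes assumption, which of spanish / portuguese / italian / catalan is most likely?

spanish: 0.4 × (1−0.95) × (1−0.6) × (1−0.15) × 0.35 × 0.55 = 0.001309
portuguese: 0.2 × (1−0.6) × (1−0.8) × (1−0.15) × 0.85 × 0.05 = 0.000578
italian: 0.2 × (1−0.8) × (1−0.6) × (1−0.55) × 0.1 × 0.5 = 0.00036
catalan: 0.2 × (1−0.25) × (1−0.7) × (1−0.95) × 0.5 × 0.05 = 0.00005625
Highest score → spanish.

spanish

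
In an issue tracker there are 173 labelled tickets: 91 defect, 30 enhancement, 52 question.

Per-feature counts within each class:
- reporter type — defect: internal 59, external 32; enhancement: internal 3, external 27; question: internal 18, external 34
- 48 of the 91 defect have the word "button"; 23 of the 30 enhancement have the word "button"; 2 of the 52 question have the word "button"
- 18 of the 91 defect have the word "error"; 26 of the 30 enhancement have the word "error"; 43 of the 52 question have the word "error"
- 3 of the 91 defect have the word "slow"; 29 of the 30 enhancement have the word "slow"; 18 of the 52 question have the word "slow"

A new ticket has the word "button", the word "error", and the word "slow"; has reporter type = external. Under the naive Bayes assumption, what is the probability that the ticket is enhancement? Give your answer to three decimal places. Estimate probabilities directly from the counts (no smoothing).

0.973

defect: (91/173) × (32/91) × (48/91) × (18/91) × (3/91) ≈ 0.000636231
enhancement: (30/173) × (27/30) × (23/30) × (26/30) × (29/30) ≈ 0.100243
question: (52/173) × (34/52) × (2/52) × (43/52) × (18/52) ≈ 0.00216368
P(enhancement | x) = 0.100243 / 0.103042911 ≈ 0.973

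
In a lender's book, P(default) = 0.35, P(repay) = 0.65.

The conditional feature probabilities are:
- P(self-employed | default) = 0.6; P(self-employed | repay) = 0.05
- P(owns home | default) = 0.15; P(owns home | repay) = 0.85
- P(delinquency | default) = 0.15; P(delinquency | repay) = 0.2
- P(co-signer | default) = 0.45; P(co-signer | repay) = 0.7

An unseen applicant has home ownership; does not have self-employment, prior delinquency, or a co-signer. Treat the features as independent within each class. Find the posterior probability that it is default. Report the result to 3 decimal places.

default: 0.35 × (1−0.6) × 0.15 × (1−0.15) × (1−0.45) = 0.0098175
repay: 0.65 × (1−0.05) × 0.85 × (1−0.2) × (1−0.7) = 0.12597
P(default | x) = 0.0098175 / 0.1357875 ≈ 0.072

0.072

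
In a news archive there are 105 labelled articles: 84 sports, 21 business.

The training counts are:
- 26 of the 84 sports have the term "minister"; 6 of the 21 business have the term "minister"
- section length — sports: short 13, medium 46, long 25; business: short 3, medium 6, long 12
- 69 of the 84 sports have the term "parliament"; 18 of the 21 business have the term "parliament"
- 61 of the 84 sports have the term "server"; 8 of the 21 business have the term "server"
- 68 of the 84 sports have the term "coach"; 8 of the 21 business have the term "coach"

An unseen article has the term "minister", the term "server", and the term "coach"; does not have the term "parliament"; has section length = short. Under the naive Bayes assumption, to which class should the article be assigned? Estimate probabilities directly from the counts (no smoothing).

sports

sports: (84/105) × (26/84) × (13/84) × (15/84) × (61/84) × (68/84) ≈ 0.00402291
business: (21/105) × (6/21) × (3/21) × (3/21) × (8/21) × (8/21) ≈ 0.000169242
Highest score → sports.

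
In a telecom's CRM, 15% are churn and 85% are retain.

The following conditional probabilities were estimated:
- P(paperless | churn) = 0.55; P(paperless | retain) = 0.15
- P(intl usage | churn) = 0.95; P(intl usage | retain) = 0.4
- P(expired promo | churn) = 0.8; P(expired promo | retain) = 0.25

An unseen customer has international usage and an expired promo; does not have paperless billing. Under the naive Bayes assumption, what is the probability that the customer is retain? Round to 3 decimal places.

churn: 0.15 × (1−0.55) × 0.95 × 0.8 = 0.0513
retain: 0.85 × (1−0.15) × 0.4 × 0.25 = 0.07225
P(retain | x) = 0.07225 / 0.12355 ≈ 0.585

0.585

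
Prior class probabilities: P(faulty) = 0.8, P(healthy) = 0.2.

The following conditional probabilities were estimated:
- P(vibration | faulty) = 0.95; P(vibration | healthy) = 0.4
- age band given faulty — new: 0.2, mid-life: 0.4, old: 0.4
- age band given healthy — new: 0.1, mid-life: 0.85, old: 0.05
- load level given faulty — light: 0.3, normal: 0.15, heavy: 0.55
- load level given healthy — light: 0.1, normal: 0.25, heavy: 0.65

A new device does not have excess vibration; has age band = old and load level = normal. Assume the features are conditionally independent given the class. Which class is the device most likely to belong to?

faulty: 0.8 × (1−0.95) × 0.4 × 0.15 = 0.0024
healthy: 0.2 × (1−0.4) × 0.05 × 0.25 = 0.0015
Highest score → faulty.

faulty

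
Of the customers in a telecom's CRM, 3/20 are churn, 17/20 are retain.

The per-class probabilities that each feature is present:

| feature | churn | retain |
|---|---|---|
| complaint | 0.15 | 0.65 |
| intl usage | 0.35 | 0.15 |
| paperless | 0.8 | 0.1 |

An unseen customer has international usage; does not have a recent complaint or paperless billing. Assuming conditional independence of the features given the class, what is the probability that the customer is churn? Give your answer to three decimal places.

0.182

churn: 0.15 × (1−0.15) × 0.35 × (1−0.8) = 0.008925
retain: 0.85 × (1−0.65) × 0.15 × (1−0.1) = 0.0401625
P(churn | x) = 0.008925 / 0.0490875 ≈ 0.182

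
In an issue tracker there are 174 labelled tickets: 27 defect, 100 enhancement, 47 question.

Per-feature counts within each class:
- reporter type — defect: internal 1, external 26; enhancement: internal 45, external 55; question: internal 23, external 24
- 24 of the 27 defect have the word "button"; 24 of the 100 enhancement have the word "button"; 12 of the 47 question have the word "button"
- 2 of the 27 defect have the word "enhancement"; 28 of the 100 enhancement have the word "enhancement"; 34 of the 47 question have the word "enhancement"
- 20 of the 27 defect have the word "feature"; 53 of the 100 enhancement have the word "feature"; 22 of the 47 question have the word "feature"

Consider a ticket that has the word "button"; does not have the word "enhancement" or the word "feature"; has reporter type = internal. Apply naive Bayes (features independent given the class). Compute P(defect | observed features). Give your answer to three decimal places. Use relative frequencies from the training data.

0.045

defect: (27/174) × (1/27) × (24/27) × (25/27) × (7/27) ≈ 0.00122633
enhancement: (100/174) × (45/100) × (24/100) × (72/100) × (47/100) ≈ 0.0210041
question: (47/174) × (23/47) × (12/47) × (13/47) × (25/47) ≈ 0.00496535
P(defect | x) = 0.00122633 / 0.02719578 ≈ 0.045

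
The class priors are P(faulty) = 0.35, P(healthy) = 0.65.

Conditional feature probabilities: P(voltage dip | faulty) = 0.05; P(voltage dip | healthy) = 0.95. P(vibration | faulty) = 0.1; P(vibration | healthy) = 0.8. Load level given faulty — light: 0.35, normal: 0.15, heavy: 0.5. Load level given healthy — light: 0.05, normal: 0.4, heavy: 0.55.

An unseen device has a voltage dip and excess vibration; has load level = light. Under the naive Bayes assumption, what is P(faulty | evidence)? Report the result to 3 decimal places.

0.024

faulty: 0.35 × 0.05 × 0.1 × 0.35 = 0.0006125
healthy: 0.65 × 0.95 × 0.8 × 0.05 = 0.0247
P(faulty | x) = 0.0006125 / 0.0253125 ≈ 0.024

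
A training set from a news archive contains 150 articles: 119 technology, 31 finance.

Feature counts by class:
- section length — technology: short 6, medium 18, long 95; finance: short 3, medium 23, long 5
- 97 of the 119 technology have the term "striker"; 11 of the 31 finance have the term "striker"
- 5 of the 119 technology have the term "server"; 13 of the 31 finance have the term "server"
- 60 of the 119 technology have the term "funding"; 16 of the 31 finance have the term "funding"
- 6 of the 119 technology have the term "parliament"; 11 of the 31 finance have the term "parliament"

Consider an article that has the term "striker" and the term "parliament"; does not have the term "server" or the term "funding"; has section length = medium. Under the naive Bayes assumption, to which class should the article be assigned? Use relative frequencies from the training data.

technology: (119/150) × (18/119) × (97/119) × (114/119) × (59/119) × (6/119) ≈ 0.00234247
finance: (31/150) × (23/31) × (11/31) × (18/31) × (15/31) × (11/31) ≈ 0.00542424
Highest score → finance.

finance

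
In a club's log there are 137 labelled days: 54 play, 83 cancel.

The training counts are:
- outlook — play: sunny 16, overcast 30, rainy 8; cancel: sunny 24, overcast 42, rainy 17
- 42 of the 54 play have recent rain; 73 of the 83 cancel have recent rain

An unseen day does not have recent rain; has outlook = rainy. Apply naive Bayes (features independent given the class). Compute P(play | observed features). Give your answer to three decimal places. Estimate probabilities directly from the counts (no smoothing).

0.465

play: (54/137) × (8/54) × (12/54) ≈ 0.0129765
cancel: (83/137) × (17/83) × (10/83) ≈ 0.0149503
P(play | x) = 0.0129765 / 0.0279268 ≈ 0.465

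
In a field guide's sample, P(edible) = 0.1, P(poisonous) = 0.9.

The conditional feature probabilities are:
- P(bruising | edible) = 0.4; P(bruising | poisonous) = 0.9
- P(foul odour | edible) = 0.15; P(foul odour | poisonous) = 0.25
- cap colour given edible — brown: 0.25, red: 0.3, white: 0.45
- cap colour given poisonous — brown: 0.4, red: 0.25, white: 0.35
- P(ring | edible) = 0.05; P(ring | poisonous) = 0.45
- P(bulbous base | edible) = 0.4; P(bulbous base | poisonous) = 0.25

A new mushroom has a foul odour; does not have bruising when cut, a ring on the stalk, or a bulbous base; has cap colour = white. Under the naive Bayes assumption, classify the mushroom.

poisonous

edible: 0.1 × (1−0.4) × 0.15 × 0.45 × (1−0.05) × (1−0.4) = 0.0023085
poisonous: 0.9 × (1−0.9) × 0.25 × 0.35 × (1−0.45) × (1−0.25) = 0.0032484375
Highest score → poisonous.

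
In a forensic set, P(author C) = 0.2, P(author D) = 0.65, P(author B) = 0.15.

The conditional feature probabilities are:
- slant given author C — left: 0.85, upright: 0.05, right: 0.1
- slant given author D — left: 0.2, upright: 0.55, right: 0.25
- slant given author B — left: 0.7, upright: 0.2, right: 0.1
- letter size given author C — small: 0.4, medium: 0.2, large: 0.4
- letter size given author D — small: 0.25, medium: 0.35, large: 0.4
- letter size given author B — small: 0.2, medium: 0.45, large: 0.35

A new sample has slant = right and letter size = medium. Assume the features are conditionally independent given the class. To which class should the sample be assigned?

author D

author C: 0.2 × 0.1 × 0.2 = 0.004
author D: 0.65 × 0.25 × 0.35 = 0.056875
author B: 0.15 × 0.1 × 0.45 = 0.00675
Highest score → author D.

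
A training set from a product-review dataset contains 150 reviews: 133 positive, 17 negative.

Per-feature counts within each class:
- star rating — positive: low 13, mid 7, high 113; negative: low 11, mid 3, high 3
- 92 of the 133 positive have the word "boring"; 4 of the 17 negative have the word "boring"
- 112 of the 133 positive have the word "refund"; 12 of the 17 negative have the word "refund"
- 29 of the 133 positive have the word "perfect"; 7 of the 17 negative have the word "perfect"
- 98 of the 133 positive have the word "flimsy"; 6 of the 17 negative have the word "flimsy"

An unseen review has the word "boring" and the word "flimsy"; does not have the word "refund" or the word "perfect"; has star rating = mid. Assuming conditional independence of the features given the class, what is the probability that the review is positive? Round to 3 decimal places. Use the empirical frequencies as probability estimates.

positive: (133/150) × (7/133) × (92/133) × (21/133) × (104/133) × (98/133) ≈ 0.00293675
negative: (17/150) × (3/17) × (4/17) × (5/17) × (10/17) × (6/17) ≈ 0.000287353
P(positive | x) = 0.00293675 / 0.003224103 ≈ 0.911

0.911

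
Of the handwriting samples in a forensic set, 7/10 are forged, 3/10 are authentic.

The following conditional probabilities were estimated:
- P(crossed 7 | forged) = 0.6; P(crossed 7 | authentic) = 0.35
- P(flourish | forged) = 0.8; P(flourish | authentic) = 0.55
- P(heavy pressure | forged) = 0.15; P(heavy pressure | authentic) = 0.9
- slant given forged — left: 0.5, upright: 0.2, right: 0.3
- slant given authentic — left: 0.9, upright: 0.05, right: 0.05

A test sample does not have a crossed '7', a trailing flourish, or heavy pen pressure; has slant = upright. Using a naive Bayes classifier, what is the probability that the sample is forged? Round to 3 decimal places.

forged: 0.7 × (1−0.6) × (1−0.8) × (1−0.15) × 0.2 = 0.00952
authentic: 0.3 × (1−0.35) × (1−0.55) × (1−0.9) × 0.05 = 0.00043875
P(forged | x) = 0.00952 / 0.00995875 ≈ 0.956

0.956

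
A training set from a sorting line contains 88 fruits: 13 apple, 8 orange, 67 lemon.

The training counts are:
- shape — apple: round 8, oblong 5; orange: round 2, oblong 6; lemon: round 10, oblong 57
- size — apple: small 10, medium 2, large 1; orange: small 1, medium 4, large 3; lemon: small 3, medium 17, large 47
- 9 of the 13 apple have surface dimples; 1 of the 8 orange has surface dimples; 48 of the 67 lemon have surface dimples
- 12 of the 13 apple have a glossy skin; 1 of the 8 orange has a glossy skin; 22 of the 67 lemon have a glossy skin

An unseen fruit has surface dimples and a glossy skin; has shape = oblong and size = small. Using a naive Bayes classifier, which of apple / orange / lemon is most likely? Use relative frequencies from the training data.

apple

apple: (13/88) × (5/13) × (10/13) × (9/13) × (12/13) ≈ 0.0279306
orange: (8/88) × (6/8) × (1/8) × (1/8) × (1/8) ≈ 0.000133168
lemon: (67/88) × (57/67) × (3/67) × (48/67) × (22/67) ≈ 0.00682265
Highest score → apple.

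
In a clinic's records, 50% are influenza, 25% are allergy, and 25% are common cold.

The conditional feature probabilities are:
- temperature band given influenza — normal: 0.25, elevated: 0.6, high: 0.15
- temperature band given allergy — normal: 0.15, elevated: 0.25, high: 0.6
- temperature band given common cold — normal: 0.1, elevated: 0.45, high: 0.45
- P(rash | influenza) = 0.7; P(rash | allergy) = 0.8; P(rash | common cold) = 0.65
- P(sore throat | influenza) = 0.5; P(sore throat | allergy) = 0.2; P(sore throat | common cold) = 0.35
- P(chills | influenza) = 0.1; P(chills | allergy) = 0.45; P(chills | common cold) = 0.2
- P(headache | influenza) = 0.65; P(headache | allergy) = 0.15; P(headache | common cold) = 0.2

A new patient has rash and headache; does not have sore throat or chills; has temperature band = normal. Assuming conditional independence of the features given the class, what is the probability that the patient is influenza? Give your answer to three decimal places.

0.875

influenza: 0.5 × 0.25 × 0.7 × (1−0.5) × (1−0.1) × 0.65 = 0.02559375
allergy: 0.25 × 0.15 × 0.8 × (1−0.2) × (1−0.45) × 0.15 = 0.00198
common cold: 0.25 × 0.1 × 0.65 × (1−0.35) × (1−0.2) × 0.2 = 0.00169
P(influenza | x) = 0.02559375 / 0.02926375 ≈ 0.875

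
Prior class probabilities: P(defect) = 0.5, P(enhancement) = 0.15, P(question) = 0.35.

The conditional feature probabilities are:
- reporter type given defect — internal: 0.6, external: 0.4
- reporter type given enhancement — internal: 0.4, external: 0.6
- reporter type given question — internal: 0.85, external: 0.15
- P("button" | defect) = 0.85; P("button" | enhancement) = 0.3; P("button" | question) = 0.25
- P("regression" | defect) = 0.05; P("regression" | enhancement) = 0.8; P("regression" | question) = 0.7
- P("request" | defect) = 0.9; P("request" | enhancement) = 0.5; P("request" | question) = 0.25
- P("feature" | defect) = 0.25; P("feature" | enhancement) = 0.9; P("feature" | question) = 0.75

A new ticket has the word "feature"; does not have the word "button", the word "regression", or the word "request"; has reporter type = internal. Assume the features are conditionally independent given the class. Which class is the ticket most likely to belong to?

defect: 0.5 × 0.6 × (1−0.85) × (1−0.05) × (1−0.9) × 0.25 = 0.00106875
enhancement: 0.15 × 0.4 × (1−0.3) × (1−0.8) × (1−0.5) × 0.9 = 0.00378
question: 0.35 × 0.85 × (1−0.25) × (1−0.7) × (1−0.25) × 0.75 = 0.03765234375
Highest score → question.

question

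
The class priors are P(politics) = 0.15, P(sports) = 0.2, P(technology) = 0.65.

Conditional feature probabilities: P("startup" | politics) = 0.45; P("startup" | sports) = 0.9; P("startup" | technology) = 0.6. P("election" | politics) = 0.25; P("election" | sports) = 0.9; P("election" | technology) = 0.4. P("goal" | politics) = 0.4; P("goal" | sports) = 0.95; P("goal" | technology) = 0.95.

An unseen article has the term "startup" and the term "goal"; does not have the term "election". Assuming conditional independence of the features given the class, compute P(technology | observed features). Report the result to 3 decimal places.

politics: 0.15 × 0.45 × (1−0.25) × 0.4 = 0.02025
sports: 0.2 × 0.9 × (1−0.9) × 0.95 = 0.0171
technology: 0.65 × 0.6 × (1−0.4) × 0.95 = 0.2223
P(technology | x) = 0.2223 / 0.25965 ≈ 0.856

0.856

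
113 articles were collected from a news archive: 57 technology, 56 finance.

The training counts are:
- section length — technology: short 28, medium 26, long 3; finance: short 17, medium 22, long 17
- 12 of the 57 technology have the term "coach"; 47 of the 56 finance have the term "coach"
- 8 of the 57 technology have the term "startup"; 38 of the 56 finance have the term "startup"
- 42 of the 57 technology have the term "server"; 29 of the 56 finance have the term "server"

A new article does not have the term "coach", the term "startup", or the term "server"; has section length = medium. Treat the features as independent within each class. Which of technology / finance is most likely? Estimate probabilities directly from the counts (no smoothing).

technology

technology: (57/113) × (26/57) × (45/57) × (49/57) × (15/57) ≈ 0.0410932
finance: (56/113) × (22/56) × (9/56) × (18/56) × (27/56) ≈ 0.00484908
Highest score → technology.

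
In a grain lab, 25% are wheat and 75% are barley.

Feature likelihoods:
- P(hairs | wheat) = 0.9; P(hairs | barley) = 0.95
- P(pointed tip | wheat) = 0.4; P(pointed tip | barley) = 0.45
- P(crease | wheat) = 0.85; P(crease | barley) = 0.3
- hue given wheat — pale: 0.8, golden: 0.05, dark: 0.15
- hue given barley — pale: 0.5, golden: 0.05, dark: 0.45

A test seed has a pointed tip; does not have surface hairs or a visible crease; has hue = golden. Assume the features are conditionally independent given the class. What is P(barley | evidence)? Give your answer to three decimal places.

wheat: 0.25 × (1−0.9) × 0.4 × (1−0.85) × 0.05 = 0.000075
barley: 0.75 × (1−0.95) × 0.45 × (1−0.3) × 0.05 = 0.000590625
P(barley | x) = 0.000590625 / 0.000665625 ≈ 0.887

0.887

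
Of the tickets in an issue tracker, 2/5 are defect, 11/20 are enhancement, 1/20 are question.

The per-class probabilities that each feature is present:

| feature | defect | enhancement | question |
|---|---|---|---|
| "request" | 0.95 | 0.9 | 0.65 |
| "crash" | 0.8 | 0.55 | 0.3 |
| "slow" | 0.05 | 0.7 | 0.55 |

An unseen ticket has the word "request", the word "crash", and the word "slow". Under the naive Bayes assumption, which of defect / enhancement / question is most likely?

defect: 0.4 × 0.95 × 0.8 × 0.05 = 0.0152
enhancement: 0.55 × 0.9 × 0.55 × 0.7 = 0.190575
question: 0.05 × 0.65 × 0.3 × 0.55 = 0.0053625
Highest score → enhancement.

enhancement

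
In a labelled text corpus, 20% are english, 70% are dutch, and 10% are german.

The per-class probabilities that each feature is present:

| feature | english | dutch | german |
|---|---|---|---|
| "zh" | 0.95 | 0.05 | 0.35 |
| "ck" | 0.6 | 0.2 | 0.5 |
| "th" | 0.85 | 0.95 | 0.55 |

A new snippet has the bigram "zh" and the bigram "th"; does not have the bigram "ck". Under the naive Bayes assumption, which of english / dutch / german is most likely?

english

english: 0.2 × 0.95 × (1−0.6) × 0.85 = 0.0646
dutch: 0.7 × 0.05 × (1−0.2) × 0.95 = 0.0266
german: 0.1 × 0.35 × (1−0.5) × 0.55 = 0.009625
Highest score → english.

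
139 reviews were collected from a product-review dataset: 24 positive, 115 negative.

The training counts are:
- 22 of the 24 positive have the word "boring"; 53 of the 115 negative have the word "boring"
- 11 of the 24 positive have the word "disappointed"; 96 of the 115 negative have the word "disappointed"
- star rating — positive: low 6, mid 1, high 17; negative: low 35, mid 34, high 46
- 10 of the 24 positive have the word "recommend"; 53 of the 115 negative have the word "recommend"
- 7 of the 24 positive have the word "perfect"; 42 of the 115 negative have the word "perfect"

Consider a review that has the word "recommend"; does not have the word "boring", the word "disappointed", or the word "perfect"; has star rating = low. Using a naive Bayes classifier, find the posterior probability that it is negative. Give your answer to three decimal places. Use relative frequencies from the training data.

positive: (24/139) × (2/24) × (13/24) × (6/24) × (10/24) × (17/24) ≈ 0.000575061
negative: (115/139) × (62/115) × (19/115) × (35/115) × (53/115) × (73/115) ≈ 0.00656154
P(negative | x) = 0.00656154 / 0.007136601 ≈ 0.919

0.919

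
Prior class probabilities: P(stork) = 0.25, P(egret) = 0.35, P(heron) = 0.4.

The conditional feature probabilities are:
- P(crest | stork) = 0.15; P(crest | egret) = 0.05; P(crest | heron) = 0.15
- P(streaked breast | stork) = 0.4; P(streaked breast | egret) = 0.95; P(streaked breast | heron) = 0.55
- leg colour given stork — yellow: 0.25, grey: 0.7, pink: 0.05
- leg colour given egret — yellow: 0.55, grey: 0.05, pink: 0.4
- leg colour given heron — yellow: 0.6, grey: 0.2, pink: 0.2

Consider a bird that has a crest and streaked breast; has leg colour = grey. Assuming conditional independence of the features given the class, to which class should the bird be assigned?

stork: 0.25 × 0.15 × 0.4 × 0.7 = 0.0105
egret: 0.35 × 0.05 × 0.95 × 0.05 = 0.00083125
heron: 0.4 × 0.15 × 0.55 × 0.2 = 0.0066
Highest score → stork.

stork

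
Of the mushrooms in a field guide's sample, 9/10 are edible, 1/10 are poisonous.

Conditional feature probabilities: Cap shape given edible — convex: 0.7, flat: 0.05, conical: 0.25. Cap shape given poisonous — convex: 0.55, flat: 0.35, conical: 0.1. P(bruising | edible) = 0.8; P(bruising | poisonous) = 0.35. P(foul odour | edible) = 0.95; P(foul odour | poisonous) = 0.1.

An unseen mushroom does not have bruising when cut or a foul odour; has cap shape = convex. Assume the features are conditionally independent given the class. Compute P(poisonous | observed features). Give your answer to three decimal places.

0.836

edible: 0.9 × 0.7 × (1−0.8) × (1−0.95) = 0.0063
poisonous: 0.1 × 0.55 × (1−0.35) × (1−0.1) = 0.032175
P(poisonous | x) = 0.032175 / 0.038475 ≈ 0.836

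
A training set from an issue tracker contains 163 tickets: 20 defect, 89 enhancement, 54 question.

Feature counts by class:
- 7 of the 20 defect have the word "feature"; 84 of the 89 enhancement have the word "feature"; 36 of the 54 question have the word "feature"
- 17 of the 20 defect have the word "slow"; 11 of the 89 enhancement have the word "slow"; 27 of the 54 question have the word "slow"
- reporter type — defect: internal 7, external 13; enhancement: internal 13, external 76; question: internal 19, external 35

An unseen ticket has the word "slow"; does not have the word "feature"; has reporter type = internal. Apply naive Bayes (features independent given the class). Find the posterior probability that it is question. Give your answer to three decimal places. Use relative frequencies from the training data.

0.444

defect: (20/163) × (13/20) × (17/20) × (7/20) ≈ 0.023727
enhancement: (89/163) × (5/89) × (11/89) × (13/89) ≈ 0.000553781
question: (54/163) × (18/54) × (27/54) × (19/54) ≈ 0.0194274
P(question | x) = 0.0194274 / 0.043708181 ≈ 0.444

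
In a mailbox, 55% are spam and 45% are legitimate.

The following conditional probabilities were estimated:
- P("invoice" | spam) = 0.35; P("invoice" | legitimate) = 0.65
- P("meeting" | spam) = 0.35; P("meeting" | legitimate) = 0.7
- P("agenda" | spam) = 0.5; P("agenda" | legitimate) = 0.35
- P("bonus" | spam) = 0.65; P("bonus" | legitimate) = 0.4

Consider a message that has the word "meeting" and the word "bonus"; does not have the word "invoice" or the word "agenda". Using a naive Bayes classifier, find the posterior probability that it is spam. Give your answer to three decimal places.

spam: 0.55 × (1−0.35) × 0.35 × (1−0.5) × 0.65 = 0.040665625
legitimate: 0.45 × (1−0.65) × 0.7 × (1−0.35) × 0.4 = 0.028665
P(spam | x) = 0.040665625 / 0.069330625 ≈ 0.587

0.587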